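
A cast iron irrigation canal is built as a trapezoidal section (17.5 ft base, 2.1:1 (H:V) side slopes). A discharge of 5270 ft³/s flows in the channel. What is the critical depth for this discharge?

y_c = 9.73 ft

At critical depth, Q² T / (g A³) = 1, i.e. A³/T = Q²/g = 5270²/32.2 = 862500.
Try y = 8 ft: A³/T = 404300 — low.
Try y = 11.7 ft: A³/T = 1790000 — high.
Try y = 9.73 ft: A³/T = 861500 — close enough.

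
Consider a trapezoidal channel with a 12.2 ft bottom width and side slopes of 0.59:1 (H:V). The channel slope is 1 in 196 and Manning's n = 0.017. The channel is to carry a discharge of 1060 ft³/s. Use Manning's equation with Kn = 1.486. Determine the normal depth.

Manning's equation rearranged: A R^(2/3) = nQ / (1.486·√S) = 0.017 × 1060 / (1.486 × √0.005102) = 169.8.
At y = 3.49 ft: A R^(2/3) = 90.46 — short.
At y = 5.95 ft: A R^(2/3) = 219.3 — over.
At y = 5.11 ft: A R^(2/3) = 169.9 — matches.

y_n = 5.11 ft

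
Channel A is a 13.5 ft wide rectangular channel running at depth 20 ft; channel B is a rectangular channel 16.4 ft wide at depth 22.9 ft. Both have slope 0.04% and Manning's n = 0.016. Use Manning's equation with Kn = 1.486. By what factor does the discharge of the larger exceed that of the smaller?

1.57

Channel A: Flow area A = b·y = 13.5 × 20 = 270 ft². Wetted perimeter P = b + 2y = 13.5 + 2×20 = 53.5 ft. Hydraulic radius R = A/P = 270/53.5 = 5.047 ft. Q_A = (1.486/0.016)·270·5.047^(2/3)·√0.0004 = 1476 ft³/s.
Channel B: Flow area A = b·y = 16.4 × 22.9 = 375.6 ft². Wetted perimeter P = b + 2y = 16.4 + 2×22.9 = 62.2 ft. Hydraulic radius R = A/P = 375.6/62.2 = 6.038 ft. Q_B = (1.486/0.016)·375.6·6.038^(2/3)·√0.0004 = 2313 ft³/s.
The larger discharge is 2313 ft³/s and the smaller is 1476 ft³/s; the ratio is 1.57.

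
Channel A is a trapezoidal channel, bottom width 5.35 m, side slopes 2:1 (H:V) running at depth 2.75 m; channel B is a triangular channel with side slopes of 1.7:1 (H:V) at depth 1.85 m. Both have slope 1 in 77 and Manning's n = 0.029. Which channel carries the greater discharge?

Channel A: With bottom width b = 5.35 m and side slope z = 2: A = (b + zy)y = (5.35 + 2×2.75)×2.75 = 29.84 m²; P = b + 2y√(1+z²) = 5.35 + 2×2.75×2.236 = 17.65 m. Hydraulic radius R = A/P = 29.84/17.65 = 1.691 m. Q_A = (1/0.029)·29.84·1.691^(2/3)·√0.01299 = 166.4 m³/s.
Channel B: For a triangular section with side slope z = 1.7: A = zy² = 1.7×1.85² = 5.818 m²; P = 2y√(1+z²) = 2×1.85×1.972 = 7.298 m. Hydraulic radius R = A/P = 5.818/7.298 = 0.7973 m. Q_B = (1/0.029)·5.818·0.7973^(2/3)·√0.01299 = 19.66 m³/s.
Q_A = 166.4 m³/s vs Q_B = 19.66 m³/s, so channel A carries more.

channel A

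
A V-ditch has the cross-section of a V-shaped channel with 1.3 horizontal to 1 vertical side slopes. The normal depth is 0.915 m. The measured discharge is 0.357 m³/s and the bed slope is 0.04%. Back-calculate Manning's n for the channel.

n = 0.031

For a triangular section with side slope z = 1.3: A = zy² = 1.3×0.915² = 1.088 m²; P = 2y√(1+z²) = 2×0.915×1.64 = 3.001 m.
Hydraulic radius R = A/P = 1.088/3.001 = 0.3626 m.
Rearranging Manning's equation: n = (1/Q) A R^(2/3) S^(1/2) = (1/0.357) × 1.088 × 0.3626^(2/3) × √0.0004 = 0.031.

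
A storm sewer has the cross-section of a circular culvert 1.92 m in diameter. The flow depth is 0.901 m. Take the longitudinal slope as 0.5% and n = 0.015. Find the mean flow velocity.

For a circular section of diameter D = 1.92 m at depth y = 0.901 m, the central angle is θ = 2 arccos(1 − 2y/D) = 3.019 rad. Then A = (D²/8)(θ − sin θ) = 1.334 m² and P = Dθ/2 = 2.898 m.
Hydraulic radius R = A/P = 1.334/2.898 = 0.4605 m.
From Manning's equation, V = (1/n) R^(2/3) S^(1/2) = (1/0.015) × 0.4605^(2/3) × 0.005^(1/2) = 2.81 m/s.

V = 2.81 m/s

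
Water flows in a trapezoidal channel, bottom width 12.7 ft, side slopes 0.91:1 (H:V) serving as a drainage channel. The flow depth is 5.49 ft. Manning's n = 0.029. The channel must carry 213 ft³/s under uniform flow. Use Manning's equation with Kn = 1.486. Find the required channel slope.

S = 0.000341

With bottom width b = 12.7 ft and side slope z = 0.91: A = (b + zy)y = (12.7 + 0.91×5.49)×5.49 = 97.15 ft²; P = b + 2y√(1+z²) = 12.7 + 2×5.49×1.352 = 27.55 ft.
Hydraulic radius R = A/P = 97.15/27.55 = 3.527 ft.
From Manning's equation, S = [nQ / (1.486 A R^(2/3))]² = [0.029 × 213 / (1.486 × 97.15 × 3.527^(2/3))]² = 0.000341.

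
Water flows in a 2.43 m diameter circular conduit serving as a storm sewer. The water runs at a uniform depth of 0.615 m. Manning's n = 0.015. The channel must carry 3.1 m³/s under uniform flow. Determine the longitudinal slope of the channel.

S = 0.00992

For a circular section of diameter D = 2.43 m at depth y = 0.615 m, the central angle is θ = 2 arccos(1 − 2y/D) = 2.109 rad. Then A = (D²/8)(θ − sin θ) = 0.9225 m² and P = Dθ/2 = 2.562 m.
Hydraulic radius R = A/P = 0.9225/2.562 = 0.3601 m.
From Manning's equation, S = [nQ / (1 A R^(2/3))]² = [0.015 × 3.1 / (1 × 0.9225 × 0.3601^(2/3))]² = 0.00992.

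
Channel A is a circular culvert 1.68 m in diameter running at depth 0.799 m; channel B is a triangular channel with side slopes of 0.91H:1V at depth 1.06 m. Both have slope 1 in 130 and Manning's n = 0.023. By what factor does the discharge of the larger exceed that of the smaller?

1.11

Channel A: For a circular section of diameter D = 1.68 m at depth y = 0.799 m, the central angle is θ = 2 arccos(1 − 2y/D) = 3.044 rad. Then A = (D²/8)(θ − sin θ) = 1.04 m² and P = Dθ/2 = 2.557 m. Hydraulic radius R = A/P = 1.04/2.557 = 0.4065 m. Q_A = (1/0.023)·1.04·0.4065^(2/3)·√0.007692 = 2.175 m³/s.
Channel B: For a triangular section with side slope z = 0.91: A = zy² = 0.91×1.06² = 1.022 m²; P = 2y√(1+z²) = 2×1.06×1.352 = 2.866 m. Hydraulic radius R = A/P = 1.022/2.866 = 0.3567 m. Q_B = (1/0.023)·1.022·0.3567^(2/3)·√0.007692 = 1.961 m³/s.
The larger discharge is 2.175 m³/s and the smaller is 1.961 m³/s; the ratio is 1.11.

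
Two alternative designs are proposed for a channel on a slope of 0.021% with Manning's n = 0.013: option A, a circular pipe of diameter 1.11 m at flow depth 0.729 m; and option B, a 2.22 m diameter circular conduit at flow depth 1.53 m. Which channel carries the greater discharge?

Channel A: For a circular section of diameter D = 1.11 m at depth y = 0.729 m, the central angle is θ = 2 arccos(1 − 2y/D) = 3.779 rad. Then A = (D²/8)(θ − sin θ) = 0.6738 m² and P = Dθ/2 = 2.098 m. Hydraulic radius R = A/P = 0.6738/2.098 = 0.3212 m. Q_A = (1/0.013)·0.6738·0.3212^(2/3)·√0.00021 = 0.3523 m³/s.
Channel B: For a circular section of diameter D = 2.22 m at depth y = 1.53 m, the central angle is θ = 2 arccos(1 − 2y/D) = 3.918 rad. Then A = (D²/8)(θ − sin θ) = 2.845 m² and P = Dθ/2 = 4.349 m. Hydraulic radius R = A/P = 2.845/4.349 = 0.6542 m. Q_B = (1/0.013)·2.845·0.6542^(2/3)·√0.00021 = 2.39 m³/s.
Q_A = 0.3523 m³/s vs Q_B = 2.39 m³/s, so channel B carries more.

channel B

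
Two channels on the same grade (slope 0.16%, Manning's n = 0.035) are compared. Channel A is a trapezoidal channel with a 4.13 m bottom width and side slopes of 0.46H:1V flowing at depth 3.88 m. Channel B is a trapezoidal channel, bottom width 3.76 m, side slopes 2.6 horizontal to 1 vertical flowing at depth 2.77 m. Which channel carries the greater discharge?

channel B

Channel A: With bottom width b = 4.13 m and side slope z = 0.46: A = (b + zy)y = (4.13 + 0.46×3.88)×3.88 = 22.95 m²; P = b + 2y√(1+z²) = 4.13 + 2×3.88×1.101 = 12.67 m. Hydraulic radius R = A/P = 22.95/12.67 = 1.811 m. Q_A = (1/0.035)·22.95·1.811^(2/3)·√0.0016 = 38.97 m³/s.
Channel B: With bottom width b = 3.76 m and side slope z = 2.6: A = (b + zy)y = (3.76 + 2.6×2.77)×2.77 = 30.36 m²; P = b + 2y√(1+z²) = 3.76 + 2×2.77×2.786 = 19.19 m. Hydraulic radius R = A/P = 30.36/19.19 = 1.582 m. Q_B = (1/0.035)·30.36·1.582^(2/3)·√0.0016 = 47.12 m³/s.
Q_A = 38.97 m³/s vs Q_B = 47.12 m³/s, so channel B carries more.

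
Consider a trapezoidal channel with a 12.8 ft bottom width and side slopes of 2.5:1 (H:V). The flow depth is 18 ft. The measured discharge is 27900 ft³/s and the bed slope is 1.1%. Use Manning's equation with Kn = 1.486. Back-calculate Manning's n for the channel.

n = 0.026

With bottom width b = 12.8 ft and side slope z = 2.5: A = (b + zy)y = (12.8 + 2.5×18)×18 = 1040 ft²; P = b + 2y√(1+z²) = 12.8 + 2×18×2.693 = 109.7 ft.
Hydraulic radius R = A/P = 1040/109.7 = 9.481 ft.
Rearranging Manning's equation: n = (1.486/Q) A R^(2/3) S^(1/2) = (1.486/27900) × 1040 × 9.481^(2/3) × √0.011 = 0.026.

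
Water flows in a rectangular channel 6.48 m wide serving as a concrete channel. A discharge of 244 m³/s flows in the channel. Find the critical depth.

For a rectangular channel, critical depth y_c = (q²/g)^(1/3) where q = Q/b = 244/6.48 = 37.65 m²/s.
So y_c = (37.65²/9.81)^(1/3) = 5.25 m.

y_c = 5.25 m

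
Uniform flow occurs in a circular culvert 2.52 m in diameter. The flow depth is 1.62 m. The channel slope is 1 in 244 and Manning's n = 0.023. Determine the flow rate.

For a circular section of diameter D = 2.52 m at depth y = 1.62 m, the central angle is θ = 2 arccos(1 − 2y/D) = 3.721 rad. Then A = (D²/8)(θ − sin θ) = 3.388 m² and P = Dθ/2 = 4.689 m.
Hydraulic radius R = A/P = 3.388/4.689 = 0.7227 m.
Manning's equation: Q = (1/n) A R^(2/3) S^(1/2) = (1/0.023) × 3.388 × 0.7227^(2/3) × 0.004098^(1/2) = 7.6 m³/s.

Q = 7.6 m³/s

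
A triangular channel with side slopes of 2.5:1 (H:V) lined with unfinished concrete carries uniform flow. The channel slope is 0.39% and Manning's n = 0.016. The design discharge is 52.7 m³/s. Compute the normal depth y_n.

y_n = 2.28 m

Manning's equation rearranged: A R^(2/3) = nQ / (1·√S) = 0.016 × 52.7 / (√0.0039) = 13.5.
Try y = 1.95 m: A R^(2/3) = 8.896 — too small.
Try y = 2.73 m: A R^(2/3) = 21.82 — too large.
Try y = 2.28 m: A R^(2/3) = 13.5 — close enough.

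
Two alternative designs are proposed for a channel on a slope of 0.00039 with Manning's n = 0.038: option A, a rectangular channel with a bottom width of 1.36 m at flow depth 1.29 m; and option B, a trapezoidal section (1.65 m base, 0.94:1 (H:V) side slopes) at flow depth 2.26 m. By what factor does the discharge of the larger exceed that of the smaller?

Channel A: Flow area A = b·y = 1.36 × 1.29 = 1.754 m². Wetted perimeter P = b + 2y = 1.36 + 2×1.29 = 3.94 m. Hydraulic radius R = A/P = 1.754/3.94 = 0.4453 m. Q_A = (1/0.038)·1.754·0.4453^(2/3)·√0.00039 = 0.5317 m³/s.
Channel B: With bottom width b = 1.65 m and side slope z = 0.94: A = (b + zy)y = (1.65 + 0.94×2.26)×2.26 = 8.53 m²; P = b + 2y√(1+z²) = 1.65 + 2×2.26×1.372 = 7.853 m. Hydraulic radius R = A/P = 8.53/7.853 = 1.086 m. Q_B = (1/0.038)·8.53·1.086^(2/3)·√0.00039 = 4.684 m³/s.
The larger discharge is 4.684 m³/s and the smaller is 0.5317 m³/s; the ratio is 8.81.

8.81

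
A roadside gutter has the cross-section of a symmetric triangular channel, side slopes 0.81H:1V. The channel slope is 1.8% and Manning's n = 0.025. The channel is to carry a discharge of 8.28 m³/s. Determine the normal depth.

y_n = 1.7 m

Manning's equation rearranged: A R^(2/3) = nQ / (1·√S) = 0.025 × 8.28 / (√0.018) = 1.543.
At y = 1.43 m: A R^(2/3) = 0.9727 — low.
At y = 2.16 m: A R^(2/3) = 2.922 — high.
At y = 1.7 m: A R^(2/3) = 1.543 — matches.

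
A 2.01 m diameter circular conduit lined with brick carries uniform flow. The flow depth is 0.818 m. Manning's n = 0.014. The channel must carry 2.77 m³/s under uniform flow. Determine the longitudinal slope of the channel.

For a circular section of diameter D = 2.01 m at depth y = 0.818 m, the central angle is θ = 2 arccos(1 − 2y/D) = 2.767 rad. Then A = (D²/8)(θ − sin θ) = 1.213 m² and P = Dθ/2 = 2.781 m.
Hydraulic radius R = A/P = 1.213/2.781 = 0.4361 m.
From Manning's equation, S = [nQ / (1 A R^(2/3))]² = [0.014 × 2.77 / (1 × 1.213 × 0.4361^(2/3))]² = 0.00309.

S = 0.00309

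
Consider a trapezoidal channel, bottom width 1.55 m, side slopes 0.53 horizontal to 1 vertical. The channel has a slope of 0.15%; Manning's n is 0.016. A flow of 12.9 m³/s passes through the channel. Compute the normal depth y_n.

Manning's equation rearranged: A R^(2/3) = nQ / (1·√S) = 0.016 × 12.9 / (√0.0015) = 5.329.
Try y = 2.41 m: A R^(2/3) = 6.689 — high.
Try y = 1.83 m: A R^(2/3) = 4.007 — low.
Try y = 2.14 m: A R^(2/3) = 5.348 — ≈ 5.329.

y_n = 2.14 m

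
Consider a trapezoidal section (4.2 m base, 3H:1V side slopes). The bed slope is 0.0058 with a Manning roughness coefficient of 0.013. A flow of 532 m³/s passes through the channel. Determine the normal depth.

y_n = 3.69 m

Manning's equation rearranged: A R^(2/3) = nQ / (1·√S) = 0.013 × 532 / (√0.0058) = 90.81.
Try y = 2.94 m: A R^(2/3) = 54.08 — too small.
Try y = 3.69 m: A R^(2/3) = 90.82 — matches.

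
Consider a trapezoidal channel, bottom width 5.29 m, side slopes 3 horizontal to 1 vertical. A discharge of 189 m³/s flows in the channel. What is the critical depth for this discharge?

y_c = 3.05 m

At critical depth, Q² T / (g A³) = 1, i.e. A³/T = Q²/g = 189²/9.81 = 3641.
Try y = 2.17 m: A³/T = 916.9 — short.
Try y = 3.69 m: A³/T = 8021 — over.
Try y = 3.05 m: A³/T = 3621 — ≈ 3641.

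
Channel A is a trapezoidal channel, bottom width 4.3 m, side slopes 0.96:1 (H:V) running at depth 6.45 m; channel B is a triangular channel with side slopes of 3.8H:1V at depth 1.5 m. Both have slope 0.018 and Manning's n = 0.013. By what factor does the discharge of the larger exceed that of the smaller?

20.6

Channel A: With bottom width b = 4.3 m and side slope z = 0.96: A = (b + zy)y = (4.3 + 0.96×6.45)×6.45 = 67.67 m²; P = b + 2y√(1+z²) = 4.3 + 2×6.45×1.386 = 22.18 m. Hydraulic radius R = A/P = 67.67/22.18 = 3.051 m. Q_A = (1/0.013)·67.67·3.051^(2/3)·√0.018 = 1469 m³/s.
Channel B: For a triangular section with side slope z = 3.8: A = zy² = 3.8×1.5² = 8.55 m²; P = 2y√(1+z²) = 2×1.5×3.929 = 11.79 m. Hydraulic radius R = A/P = 8.55/11.79 = 0.7253 m. Q_B = (1/0.013)·8.55·0.7253^(2/3)·√0.018 = 71.23 m³/s.
The larger discharge is 1469 m³/s and the smaller is 71.23 m³/s; the ratio is 20.6.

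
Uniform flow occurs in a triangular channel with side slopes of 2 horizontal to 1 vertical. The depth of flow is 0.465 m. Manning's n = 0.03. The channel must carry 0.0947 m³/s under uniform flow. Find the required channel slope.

S = 0.00035

For a triangular section with side slope z = 2: A = zy² = 2×0.465² = 0.4325 m²; P = 2y√(1+z²) = 2×0.465×2.236 = 2.08 m.
Hydraulic radius R = A/P = 0.4325/2.08 = 0.208 m.
From Manning's equation, S = [nQ / (1 A R^(2/3))]² = [0.03 × 0.0947 / (1 × 0.4325 × 0.208^(2/3))]² = 0.00035.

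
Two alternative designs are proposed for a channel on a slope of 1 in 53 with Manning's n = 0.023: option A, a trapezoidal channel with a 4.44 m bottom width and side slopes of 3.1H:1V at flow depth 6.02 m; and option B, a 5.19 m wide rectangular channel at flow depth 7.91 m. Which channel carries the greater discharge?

Channel A: With bottom width b = 4.44 m and side slope z = 3.1: A = (b + zy)y = (4.44 + 3.1×6.02)×6.02 = 139.1 m²; P = b + 2y√(1+z²) = 4.44 + 2×6.02×3.257 = 43.66 m. Hydraulic radius R = A/P = 139.1/43.66 = 3.186 m. Q_A = (1/0.023)·139.1·3.186^(2/3)·√0.01887 = 1798 m³/s.
Channel B: Flow area A = b·y = 5.19 × 7.91 = 41.05 m². Wetted perimeter P = b + 2y = 5.19 + 2×7.91 = 21.01 m. Hydraulic radius R = A/P = 41.05/21.01 = 1.954 m. Q_B = (1/0.023)·41.05·1.954^(2/3)·√0.01887 = 383.2 m³/s.
Q_A = 1798 m³/s vs Q_B = 383.2 m³/s, so channel A carries more.

channel A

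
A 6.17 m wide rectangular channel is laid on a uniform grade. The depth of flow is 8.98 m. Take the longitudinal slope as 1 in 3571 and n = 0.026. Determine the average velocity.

Flow area A = b·y = 6.17 × 8.98 = 55.41 m². Wetted perimeter P = b + 2y = 6.17 + 2×8.98 = 24.13 m.
Hydraulic radius R = A/P = 55.41/24.13 = 2.296 m.
From Manning's equation, V = (1/n) R^(2/3) S^(1/2) = (1/0.026) × 2.296^(2/3) × 0.00028^(1/2) = 1.12 m/s.

V = 1.12 m/s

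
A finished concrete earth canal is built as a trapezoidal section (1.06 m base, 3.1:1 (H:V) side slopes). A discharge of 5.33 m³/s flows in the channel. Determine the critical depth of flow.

At critical depth, Q² T / (g A³) = 1, i.e. A³/T = Q²/g = 5.33²/9.81 = 2.896.
At y = 0.544 m: A³/T = 0.7523 — short.
At y = 0.872 m: A³/T = 5.465 — over.
At y = 0.752 m: A³/T = 2.898 — ≈ 2.896.

y_c = 0.752 m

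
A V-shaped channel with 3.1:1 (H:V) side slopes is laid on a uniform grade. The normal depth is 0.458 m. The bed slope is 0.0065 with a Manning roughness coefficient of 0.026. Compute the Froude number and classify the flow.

subcritical

For a triangular section with side slope z = 3.1: A = zy² = 3.1×0.458² = 0.6503 m²; P = 2y√(1+z²) = 2×0.458×3.257 = 2.984 m.
Hydraulic radius R = A/P = 0.6503/2.984 = 0.2179 m.
V = (1/n) R^(2/3) √S = (1/0.026) × 0.2179^(2/3) × √0.0065 = 1.123 m/s. Hydraulic depth D_h = A/T = 0.6503/2.84 = 0.229 m.
Froude number Fr = V/√(g·D_h) = 1.123/√(9.81×0.229) = 0.749, which is less than 1, so the flow is subcritical.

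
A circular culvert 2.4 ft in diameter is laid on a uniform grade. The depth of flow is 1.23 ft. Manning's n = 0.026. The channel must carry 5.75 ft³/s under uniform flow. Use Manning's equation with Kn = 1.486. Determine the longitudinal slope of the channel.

For a circular section of diameter D = 2.4 ft at depth y = 1.23 ft, the central angle is θ = 2 arccos(1 − 2y/D) = 3.192 rad. Then A = (D²/8)(θ − sin θ) = 2.334 ft² and P = Dθ/2 = 3.83 ft.
Hydraulic radius R = A/P = 2.334/3.83 = 0.6094 ft.
From Manning's equation, S = [nQ / (1.486 A R^(2/3))]² = [0.026 × 5.75 / (1.486 × 2.334 × 0.6094^(2/3))]² = 0.0036.

S = 0.0036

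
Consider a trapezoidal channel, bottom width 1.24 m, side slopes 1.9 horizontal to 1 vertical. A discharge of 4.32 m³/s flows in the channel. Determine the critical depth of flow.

At critical depth, Q² T / (g A³) = 1, i.e. A³/T = Q²/g = 4.32²/9.81 = 1.902.
Try y = 0.598 m: A³/T = 0.8169 — short.
Try y = 0.95 m: A³/T = 4.991 — over.
Try y = 0.745 m: A³/T = 1.902 — matches.

y_c = 0.745 m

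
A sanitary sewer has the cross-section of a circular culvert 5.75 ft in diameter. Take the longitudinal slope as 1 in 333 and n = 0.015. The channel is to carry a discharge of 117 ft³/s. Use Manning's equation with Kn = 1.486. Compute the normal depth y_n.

Manning's equation rearranged: A R^(2/3) = nQ / (1.486·√S) = 0.015 × 117 / (1.486 × √0.003003) = 21.55.
At y = 2.89 ft: A R^(2/3) = 16.68 — short.
At y = 3.94 ft: A R^(2/3) = 26.92 — over.
At y = 3.38 ft: A R^(2/3) = 21.53 — matches.

y_n = 3.38 ft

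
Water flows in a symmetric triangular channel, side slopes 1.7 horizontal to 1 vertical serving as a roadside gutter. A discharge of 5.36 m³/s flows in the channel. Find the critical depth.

At critical depth, Q² T / (g A³) = 1, i.e. A³/T = Q²/g = 5.36²/9.81 = 2.929.
Try y = 1.27 m: A³/T = 4.774 — too large.
Try y = 1 m: A³/T = 1.445 — too small.
Try y = 1.15 m: A³/T = 2.906 — ≈ 2.929.

y_c = 1.15 m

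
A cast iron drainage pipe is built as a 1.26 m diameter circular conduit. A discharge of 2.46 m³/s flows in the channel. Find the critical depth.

y_c = 0.854 m

At critical depth, Q² T / (g A³) = 1, i.e. A³/T = Q²/g = 2.46²/9.81 = 0.6169.
At y = 1.04 m: A³/T = 1.394 — over.
At y = 0.615 m: A³/T = 0.1754 — short.
At y = 0.854 m: A³/T = 0.6182 — matches.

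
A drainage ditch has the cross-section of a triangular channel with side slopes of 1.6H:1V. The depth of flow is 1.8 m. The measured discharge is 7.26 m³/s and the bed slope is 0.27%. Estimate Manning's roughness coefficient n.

n = 0.031

For a triangular section with side slope z = 1.6: A = zy² = 1.6×1.8² = 5.184 m²; P = 2y√(1+z²) = 2×1.8×1.887 = 6.792 m.
Hydraulic radius R = A/P = 5.184/6.792 = 0.7632 m.
Rearranging Manning's equation: n = (1/Q) A R^(2/3) S^(1/2) = (1/7.26) × 5.184 × 0.7632^(2/3) × √0.0027 = 0.031.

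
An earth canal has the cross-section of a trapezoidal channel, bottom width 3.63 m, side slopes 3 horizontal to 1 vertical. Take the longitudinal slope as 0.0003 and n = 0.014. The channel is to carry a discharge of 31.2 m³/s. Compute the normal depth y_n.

Manning's equation rearranged: A R^(2/3) = nQ / (1·√S) = 0.014 × 31.2 / (√0.0003) = 25.22.
Try y = 2.72 m: A R^(2/3) = 42.75 — high.
Try y = 1.5 m: A R^(2/3) = 11.62 — low.
Try y = 2.15 m: A R^(2/3) = 25.25 — close enough.

y_n = 2.15 m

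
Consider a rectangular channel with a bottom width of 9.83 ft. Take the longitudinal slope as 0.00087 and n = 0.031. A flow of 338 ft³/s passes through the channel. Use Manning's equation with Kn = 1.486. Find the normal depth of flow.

y_n = 10.8 ft

Manning's equation rearranged: A R^(2/3) = nQ / (1.486·√S) = 0.031 × 338 / (1.486 × √0.00087) = 239.1.
At y = 8.87 ft: A R^(2/3) = 187.9 — short.
At y = 12.4 ft: A R^(2/3) = 282 — over.
At y = 10.8 ft: A R^(2/3) = 239 — ≈ 239.1.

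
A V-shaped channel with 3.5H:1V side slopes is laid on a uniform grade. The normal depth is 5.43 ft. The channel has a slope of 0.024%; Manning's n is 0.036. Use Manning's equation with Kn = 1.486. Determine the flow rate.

For a triangular section with side slope z = 3.5: A = zy² = 3.5×5.43² = 103.2 ft²; P = 2y√(1+z²) = 2×5.43×3.64 = 39.53 ft.
Hydraulic radius R = A/P = 103.2/39.53 = 2.611 ft.
Manning's equation: Q = (1.486/n) A R^(2/3) S^(1/2) = (1.486/0.036) × 103.2 × 2.611^(2/3) × 0.00024^(1/2) = 125 ft³/s.

Q = 125 ft³/s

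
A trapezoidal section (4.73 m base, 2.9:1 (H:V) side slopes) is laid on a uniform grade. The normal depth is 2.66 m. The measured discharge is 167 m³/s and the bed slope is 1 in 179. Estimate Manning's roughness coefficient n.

n = 0.02

With bottom width b = 4.73 m and side slope z = 2.9: A = (b + zy)y = (4.73 + 2.9×2.66)×2.66 = 33.1 m²; P = b + 2y√(1+z²) = 4.73 + 2×2.66×3.068 = 21.05 m.
Hydraulic radius R = A/P = 33.1/21.05 = 1.573 m.
Rearranging Manning's equation: n = (1/Q) A R^(2/3) S^(1/2) = (1/167) × 33.1 × 1.573^(2/3) × √0.005587 = 0.02.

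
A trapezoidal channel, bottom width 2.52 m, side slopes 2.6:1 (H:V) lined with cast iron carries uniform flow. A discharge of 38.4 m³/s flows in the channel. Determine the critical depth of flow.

y_c = 1.72 m

At critical depth, Q² T / (g A³) = 1, i.e. A³/T = Q²/g = 38.4²/9.81 = 150.3.
At y = 2.14 m: A³/T = 379.4 — too large.
At y = 1.33 m: A³/T = 53.26 — too small.
At y = 1.72 m: A³/T = 151.7 — ≈ 150.3.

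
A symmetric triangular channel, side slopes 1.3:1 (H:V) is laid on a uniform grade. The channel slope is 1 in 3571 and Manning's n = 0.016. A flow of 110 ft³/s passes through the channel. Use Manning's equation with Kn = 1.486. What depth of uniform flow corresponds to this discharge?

Manning's equation rearranged: A R^(2/3) = nQ / (1.486·√S) = 0.016 × 110 / (1.486 × √0.00028) = 70.78.
At y = 4.66 ft: A R^(2/3) = 42.49 — low.
At y = 6.61 ft: A R^(2/3) = 107.9 — high.
At y = 5.64 ft: A R^(2/3) = 70.69 — ≈ 70.78.

y_n = 5.64 ft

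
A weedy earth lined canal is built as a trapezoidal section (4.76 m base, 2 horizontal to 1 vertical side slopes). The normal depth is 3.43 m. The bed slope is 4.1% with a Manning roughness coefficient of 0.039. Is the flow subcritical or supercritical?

supercritical

With bottom width b = 4.76 m and side slope z = 2: A = (b + zy)y = (4.76 + 2×3.43)×3.43 = 39.86 m²; P = b + 2y√(1+z²) = 4.76 + 2×3.43×2.236 = 20.1 m.
Hydraulic radius R = A/P = 39.86/20.1 = 1.983 m.
V = (1/n) R^(2/3) √S = (1/0.039) × 1.983^(2/3) × √0.041 = 8.195 m/s. Hydraulic depth D_h = A/T = 39.86/18.48 = 2.157 m.
Froude number Fr = V/√(g·D_h) = 8.195/√(9.81×2.157) = 1.78, which is greater than 1, so the flow is supercritical.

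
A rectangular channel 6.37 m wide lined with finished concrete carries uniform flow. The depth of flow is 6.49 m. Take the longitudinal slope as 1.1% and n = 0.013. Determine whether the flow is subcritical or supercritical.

supercritical

Flow area A = b·y = 6.37 × 6.49 = 41.34 m². Wetted perimeter P = b + 2y = 6.37 + 2×6.49 = 19.35 m.
Hydraulic radius R = A/P = 41.34/19.35 = 2.137 m.
V = (1/n) R^(2/3) √S = (1/0.013) × 2.137^(2/3) × √0.011 = 13.38 m/s. Hydraulic depth D_h = A/T = 41.34/6.37 = 6.49 m.
Froude number Fr = V/√(g·D_h) = 13.38/√(9.81×6.49) = 1.68, which is greater than 1, so the flow is supercritical.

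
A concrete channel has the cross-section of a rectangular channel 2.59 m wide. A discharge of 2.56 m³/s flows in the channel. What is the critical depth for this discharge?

y_c = 0.464 m

For a rectangular channel, critical depth y_c = (q²/g)^(1/3) where q = Q/b = 2.56/2.59 = 0.9884 m²/s.
So y_c = (0.9884²/9.81)^(1/3) = 0.464 m.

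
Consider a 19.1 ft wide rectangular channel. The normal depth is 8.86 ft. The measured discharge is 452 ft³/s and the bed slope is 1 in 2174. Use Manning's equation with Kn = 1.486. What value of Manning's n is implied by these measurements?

n = 0.033

Flow area A = b·y = 19.1 × 8.86 = 169.2 ft². Wetted perimeter P = b + 2y = 19.1 + 2×8.86 = 36.82 ft.
Hydraulic radius R = A/P = 169.2/36.82 = 4.596 ft.
Rearranging Manning's equation: n = (1.486/Q) A R^(2/3) S^(1/2) = (1.486/452) × 169.2 × 4.596^(2/3) × √0.00046 = 0.033.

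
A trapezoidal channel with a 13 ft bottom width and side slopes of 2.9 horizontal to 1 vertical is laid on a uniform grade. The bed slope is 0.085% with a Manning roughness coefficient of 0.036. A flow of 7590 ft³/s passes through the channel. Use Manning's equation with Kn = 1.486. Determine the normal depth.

Manning's equation rearranged: A R^(2/3) = nQ / (1.486·√S) = 0.036 × 7590 / (1.486 × √0.00085) = 6307.
Trying y = 14.5 ft: A R^(2/3) = 3147 — low.
Trying y = 21.4 ft: A R^(2/3) = 8008 — high.
Trying y = 19.4 ft: A R^(2/3) = 6310 — matches.

y_n = 19.4 ft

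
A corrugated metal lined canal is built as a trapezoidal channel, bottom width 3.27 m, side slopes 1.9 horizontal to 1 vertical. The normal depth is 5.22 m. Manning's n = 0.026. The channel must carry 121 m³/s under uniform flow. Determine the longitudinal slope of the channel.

With bottom width b = 3.27 m and side slope z = 1.9: A = (b + zy)y = (3.27 + 1.9×5.22)×5.22 = 68.84 m²; P = b + 2y√(1+z²) = 3.27 + 2×5.22×2.147 = 25.69 m.
Hydraulic radius R = A/P = 68.84/25.69 = 2.68 m.
From Manning's equation, S = [nQ / (1 A R^(2/3))]² = [0.026 × 121 / (1 × 68.84 × 2.68^(2/3))]² = 0.000561.

S = 0.000561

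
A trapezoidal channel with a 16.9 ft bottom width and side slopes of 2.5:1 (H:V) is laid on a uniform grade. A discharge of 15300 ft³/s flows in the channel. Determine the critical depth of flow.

y_c = 15.7 ft

At critical depth, Q² T / (g A³) = 1, i.e. A³/T = Q²/g = 15300²/32.2 = 7270000.
Try y = 13.2 ft: A³/T = 3447000 — low.
Try y = 17.3 ft: A³/T = 10900000 — high.
Try y = 15.7 ft: A³/T = 7181000 — matches.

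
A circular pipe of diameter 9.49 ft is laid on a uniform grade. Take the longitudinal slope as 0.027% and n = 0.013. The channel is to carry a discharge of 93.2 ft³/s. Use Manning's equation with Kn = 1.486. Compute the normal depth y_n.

y_n = 4.14 ft

Manning's equation rearranged: A R^(2/3) = nQ / (1.486·√S) = 0.013 × 93.2 / (1.486 × √0.00027) = 49.62.
Try y = 3.33 ft: A R^(2/3) = 33.24 — too small.
Try y = 4.87 ft: A R^(2/3) = 65.73 — too large.
Try y = 4.14 ft: A R^(2/3) = 49.6 — ≈ 49.62.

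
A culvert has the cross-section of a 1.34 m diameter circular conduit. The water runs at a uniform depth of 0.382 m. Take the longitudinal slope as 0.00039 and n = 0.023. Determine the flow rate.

Q = 0.104 m³/s

For a circular section of diameter D = 1.34 m at depth y = 0.382 m, the central angle is θ = 2 arccos(1 − 2y/D) = 2.253 rad. Then A = (D²/8)(θ − sin θ) = 0.3314 m² and P = Dθ/2 = 1.509 m.
Hydraulic radius R = A/P = 0.3314/1.509 = 0.2196 m.
Manning's equation: Q = (1/n) A R^(2/3) S^(1/2) = (1/0.023) × 0.3314 × 0.2196^(2/3) × 0.00039^(1/2) = 0.104 m³/s.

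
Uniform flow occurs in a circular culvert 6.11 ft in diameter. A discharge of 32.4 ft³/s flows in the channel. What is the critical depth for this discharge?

y_c = 1.49 ft

At critical depth, Q² T / (g A³) = 1, i.e. A³/T = Q²/g = 32.4²/32.2 = 32.6.
Trying y = 1.25 ft: A³/T = 16.26 — low.
Trying y = 1.85 ft: A³/T = 74.94 — high.
Trying y = 1.49 ft: A³/T = 32.31 — close enough.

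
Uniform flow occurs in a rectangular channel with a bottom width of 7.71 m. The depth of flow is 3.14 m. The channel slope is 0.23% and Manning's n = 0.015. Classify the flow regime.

subcritical

Flow area A = b·y = 7.71 × 3.14 = 24.21 m². Wetted perimeter P = b + 2y = 7.71 + 2×3.14 = 13.99 m.
Hydraulic radius R = A/P = 24.21/13.99 = 1.73 m.
V = (1/n) R^(2/3) √S = (1/0.015) × 1.73^(2/3) × √0.0023 = 4.608 m/s. Hydraulic depth D_h = A/T = 24.21/7.71 = 3.14 m.
Froude number Fr = V/√(g·D_h) = 4.608/√(9.81×3.14) = 0.83, which is less than 1, so the flow is subcritical.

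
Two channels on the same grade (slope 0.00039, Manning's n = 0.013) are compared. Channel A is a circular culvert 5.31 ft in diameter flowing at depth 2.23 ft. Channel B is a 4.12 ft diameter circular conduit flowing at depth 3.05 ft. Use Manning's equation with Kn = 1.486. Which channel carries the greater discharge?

Channel A: For a circular section of diameter D = 5.31 ft at depth y = 2.23 ft, the central angle is θ = 2 arccos(1 − 2y/D) = 2.82 rad. Then A = (D²/8)(θ − sin θ) = 8.826 ft² and P = Dθ/2 = 7.487 ft. Hydraulic radius R = A/P = 8.826/7.487 = 1.179 ft. Q_A = (1.486/0.013)·8.826·1.179^(2/3)·√0.00039 = 22.23 ft³/s.
Channel B: For a circular section of diameter D = 4.12 ft at depth y = 3.05 ft, the central angle is θ = 2 arccos(1 − 2y/D) = 4.144 rad. Then A = (D²/8)(θ − sin θ) = 10.58 ft² and P = Dθ/2 = 8.537 ft. Hydraulic radius R = A/P = 10.58/8.537 = 1.239 ft. Q_B = (1.486/0.013)·10.58·1.239^(2/3)·√0.00039 = 27.56 ft³/s.
Q_A = 22.23 ft³/s vs Q_B = 27.56 ft³/s, so channel B carries more.

channel B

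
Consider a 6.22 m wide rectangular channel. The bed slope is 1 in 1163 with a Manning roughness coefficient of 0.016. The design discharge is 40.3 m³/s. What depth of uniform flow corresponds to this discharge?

Manning's equation rearranged: A R^(2/3) = nQ / (1·√S) = 0.016 × 40.3 / (√0.0008598) = 21.99.
At y = 3.36 m: A R^(2/3) = 28.77 — high.
At y = 2.27 m: A R^(2/3) = 16.92 — low.
At y = 2.75 m: A R^(2/3) = 22.01 — ≈ 21.99.

y_n = 2.75 m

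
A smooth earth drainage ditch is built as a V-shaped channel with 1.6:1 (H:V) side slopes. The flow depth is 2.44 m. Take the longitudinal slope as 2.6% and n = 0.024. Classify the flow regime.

For a triangular section with side slope z = 1.6: A = zy² = 1.6×2.44² = 9.526 m²; P = 2y√(1+z²) = 2×2.44×1.887 = 9.208 m.
Hydraulic radius R = A/P = 9.526/9.208 = 1.035 m.
V = (1/n) R^(2/3) √S = (1/0.024) × 1.035^(2/3) × √0.026 = 6.872 m/s. Hydraulic depth D_h = A/T = 9.526/7.808 = 1.22 m.
Froude number Fr = V/√(g·D_h) = 6.872/√(9.81×1.22) = 1.99, which is greater than 1, so the flow is supercritical.

supercritical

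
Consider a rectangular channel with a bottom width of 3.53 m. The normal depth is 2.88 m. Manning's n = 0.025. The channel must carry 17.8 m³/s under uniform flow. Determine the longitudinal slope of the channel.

Flow area A = b·y = 3.53 × 2.88 = 10.17 m². Wetted perimeter P = b + 2y = 3.53 + 2×2.88 = 9.29 m.
Hydraulic radius R = A/P = 10.17/9.29 = 1.094 m.
From Manning's equation, S = [nQ / (1 A R^(2/3))]² = [0.025 × 17.8 / (1 × 10.17 × 1.094^(2/3))]² = 0.0017.

S = 0.0017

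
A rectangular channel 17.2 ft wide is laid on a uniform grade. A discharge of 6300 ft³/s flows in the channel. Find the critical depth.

For a rectangular channel, critical depth y_c = (q²/g)^(1/3) where q = Q/b = 6300/17.2 = 366.3 ft²/s.
So y_c = (366.3²/32.2)^(1/3) = 16.1 ft.

y_c = 16.1 ft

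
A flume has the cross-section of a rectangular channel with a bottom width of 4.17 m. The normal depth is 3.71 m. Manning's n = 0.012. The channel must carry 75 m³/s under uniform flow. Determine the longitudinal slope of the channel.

S = 0.0023

Flow area A = b·y = 4.17 × 3.71 = 15.47 m². Wetted perimeter P = b + 2y = 4.17 + 2×3.71 = 11.59 m.
Hydraulic radius R = A/P = 15.47/11.59 = 1.335 m.
From Manning's equation, S = [nQ / (1 A R^(2/3))]² = [0.012 × 75 / (1 × 15.47 × 1.335^(2/3))]² = 0.0023.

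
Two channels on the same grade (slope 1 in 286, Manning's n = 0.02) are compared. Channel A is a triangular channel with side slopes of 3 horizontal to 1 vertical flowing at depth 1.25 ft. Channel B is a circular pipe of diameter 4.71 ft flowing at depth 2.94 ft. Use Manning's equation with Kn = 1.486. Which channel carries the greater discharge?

channel B

Channel A: For a triangular section with side slope z = 3: A = zy² = 3×1.25² = 4.688 ft²; P = 2y√(1+z²) = 2×1.25×3.162 = 7.906 ft. Hydraulic radius R = A/P = 4.688/7.906 = 0.5929 ft. Q_A = (1.486/0.02)·4.688·0.5929^(2/3)·√0.003497 = 14.53 ft³/s.
Channel B: For a circular section of diameter D = 4.71 ft at depth y = 2.94 ft, the central angle is θ = 2 arccos(1 − 2y/D) = 3.644 rad. Then A = (D²/8)(θ − sin θ) = 11.44 ft² and P = Dθ/2 = 8.581 ft. Hydraulic radius R = A/P = 11.44/8.581 = 1.333 ft. Q_B = (1.486/0.02)·11.44·1.333^(2/3)·√0.003497 = 60.87 ft³/s.
Q_A = 14.53 ft³/s vs Q_B = 60.87 ft³/s, so channel B carries more.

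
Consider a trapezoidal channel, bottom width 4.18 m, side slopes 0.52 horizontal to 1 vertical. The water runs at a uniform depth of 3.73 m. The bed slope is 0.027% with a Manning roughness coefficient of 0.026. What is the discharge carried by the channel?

Q = 21.5 m³/s

With bottom width b = 4.18 m and side slope z = 0.52: A = (b + zy)y = (4.18 + 0.52×3.73)×3.73 = 22.83 m²; P = b + 2y√(1+z²) = 4.18 + 2×3.73×1.127 = 12.59 m.
Hydraulic radius R = A/P = 22.83/12.59 = 1.813 m.
Manning's equation: Q = (1/n) A R^(2/3) S^(1/2) = (1/0.026) × 22.83 × 1.813^(2/3) × 0.00027^(1/2) = 21.5 m³/s.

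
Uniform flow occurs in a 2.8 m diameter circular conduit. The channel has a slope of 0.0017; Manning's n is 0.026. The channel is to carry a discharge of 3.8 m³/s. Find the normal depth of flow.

Manning's equation rearranged: A R^(2/3) = nQ / (1·√S) = 0.026 × 3.8 / (√0.0017) = 2.396.
At y = 0.976 m: A R^(2/3) = 1.267 — short.
At y = 1.58 m: A R^(2/3) = 2.963 — over.
At y = 1.39 m: A R^(2/3) = 2.398 — close enough.

y_n = 1.39 m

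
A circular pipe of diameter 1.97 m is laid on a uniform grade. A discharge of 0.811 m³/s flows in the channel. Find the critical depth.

y_c = 0.421 m

At critical depth, Q² T / (g A³) = 1, i.e. A³/T = Q²/g = 0.811²/9.81 = 0.06705.
Trying y = 0.37 m: A³/T = 0.04054 — too small.
Trying y = 0.421 m: A³/T = 0.06722 — close enough.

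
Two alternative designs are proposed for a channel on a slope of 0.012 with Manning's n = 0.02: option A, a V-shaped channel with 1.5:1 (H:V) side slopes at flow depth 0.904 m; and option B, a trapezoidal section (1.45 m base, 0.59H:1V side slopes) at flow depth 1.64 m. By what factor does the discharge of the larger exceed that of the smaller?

Channel A: For a triangular section with side slope z = 1.5: A = zy² = 1.5×0.904² = 1.226 m²; P = 2y√(1+z²) = 2×0.904×1.803 = 3.259 m. Hydraulic radius R = A/P = 1.226/3.259 = 0.3761 m. Q_A = (1/0.02)·1.226·0.3761^(2/3)·√0.012 = 3.498 m³/s.
Channel B: With bottom width b = 1.45 m and side slope z = 0.59: A = (b + zy)y = (1.45 + 0.59×1.64)×1.64 = 3.965 m²; P = b + 2y√(1+z²) = 1.45 + 2×1.64×1.161 = 5.258 m. Hydraulic radius R = A/P = 3.965/5.258 = 0.754 m. Q_B = (1/0.02)·3.965·0.754^(2/3)·√0.012 = 17.99 m³/s.
The larger discharge is 17.99 m³/s and the smaller is 3.498 m³/s; the ratio is 5.14.

5.14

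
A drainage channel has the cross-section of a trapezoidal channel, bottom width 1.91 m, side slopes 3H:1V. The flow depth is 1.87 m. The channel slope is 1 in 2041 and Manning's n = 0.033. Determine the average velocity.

V = 0.681 m/s

With bottom width b = 1.91 m and side slope z = 3: A = (b + zy)y = (1.91 + 3×1.87)×1.87 = 14.06 m²; P = b + 2y√(1+z²) = 1.91 + 2×1.87×3.162 = 13.74 m.
Hydraulic radius R = A/P = 14.06/13.74 = 1.024 m.
From Manning's equation, V = (1/n) R^(2/3) S^(1/2) = (1/0.033) × 1.024^(2/3) × 0.00049^(1/2) = 0.681 m/s.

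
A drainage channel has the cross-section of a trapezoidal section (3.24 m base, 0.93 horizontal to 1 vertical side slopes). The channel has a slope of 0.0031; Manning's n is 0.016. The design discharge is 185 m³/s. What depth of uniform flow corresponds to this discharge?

Manning's equation rearranged: A R^(2/3) = nQ / (1·√S) = 0.016 × 185 / (√0.0031) = 53.16.
At y = 5.11 m: A R^(2/3) = 72.7 — too large.
At y = 3.74 m: A R^(2/3) = 38.1 — too small.
At y = 4.4 m: A R^(2/3) = 53.15 — ≈ 53.16.

y_n = 4.4 m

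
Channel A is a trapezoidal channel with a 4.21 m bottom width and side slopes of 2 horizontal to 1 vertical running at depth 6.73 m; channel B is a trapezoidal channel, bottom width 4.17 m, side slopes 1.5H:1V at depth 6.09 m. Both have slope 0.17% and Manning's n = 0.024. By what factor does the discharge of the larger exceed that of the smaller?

Channel A: With bottom width b = 4.21 m and side slope z = 2: A = (b + zy)y = (4.21 + 2×6.73)×6.73 = 118.9 m²; P = b + 2y√(1+z²) = 4.21 + 2×6.73×2.236 = 34.31 m. Hydraulic radius R = A/P = 118.9/34.31 = 3.466 m. Q_A = (1/0.024)·118.9·3.466^(2/3)·√0.0017 = 467.9 m³/s.
Channel B: With bottom width b = 4.17 m and side slope z = 1.5: A = (b + zy)y = (4.17 + 1.5×6.09)×6.09 = 81.03 m²; P = b + 2y√(1+z²) = 4.17 + 2×6.09×1.803 = 26.13 m. Hydraulic radius R = A/P = 81.03/26.13 = 3.101 m. Q_B = (1/0.024)·81.03·3.101^(2/3)·√0.0017 = 296 m³/s.
The larger discharge is 467.9 m³/s and the smaller is 296 m³/s; the ratio is 1.58.

1.58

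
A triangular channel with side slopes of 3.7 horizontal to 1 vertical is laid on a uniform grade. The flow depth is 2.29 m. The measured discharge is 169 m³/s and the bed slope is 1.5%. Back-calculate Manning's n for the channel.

For a triangular section with side slope z = 3.7: A = zy² = 3.7×2.29² = 19.4 m²; P = 2y√(1+z²) = 2×2.29×3.833 = 17.55 m.
Hydraulic radius R = A/P = 19.4/17.55 = 1.105 m.
Rearranging Manning's equation: n = (1/Q) A R^(2/3) S^(1/2) = (1/169) × 19.4 × 1.105^(2/3) × √0.015 = 0.015.

n = 0.015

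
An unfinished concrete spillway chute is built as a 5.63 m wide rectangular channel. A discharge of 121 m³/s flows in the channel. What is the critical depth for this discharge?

y_c = 3.61 m

For a rectangular channel, critical depth y_c = (q²/g)^(1/3) where q = Q/b = 121/5.63 = 21.49 m²/s.
So y_c = (21.49²/9.81)^(1/3) = 3.61 m.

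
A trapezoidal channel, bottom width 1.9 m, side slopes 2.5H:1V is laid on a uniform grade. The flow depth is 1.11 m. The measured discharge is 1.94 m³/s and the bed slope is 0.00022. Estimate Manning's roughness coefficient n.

With bottom width b = 1.9 m and side slope z = 2.5: A = (b + zy)y = (1.9 + 2.5×1.11)×1.11 = 5.189 m²; P = b + 2y√(1+z²) = 1.9 + 2×1.11×2.693 = 7.878 m.
Hydraulic radius R = A/P = 5.189/7.878 = 0.6587 m.
Rearranging Manning's equation: n = (1/Q) A R^(2/3) S^(1/2) = (1/1.94) × 5.189 × 0.6587^(2/3) × √0.00022 = 0.03.

n = 0.03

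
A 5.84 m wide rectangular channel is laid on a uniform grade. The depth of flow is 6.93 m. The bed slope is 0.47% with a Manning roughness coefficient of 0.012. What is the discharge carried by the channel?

Q = 374 m³/s

Flow area A = b·y = 5.84 × 6.93 = 40.47 m². Wetted perimeter P = b + 2y = 5.84 + 2×6.93 = 19.7 m.
Hydraulic radius R = A/P = 40.47/19.7 = 2.054 m.
Manning's equation: Q = (1/n) A R^(2/3) S^(1/2) = (1/0.012) × 40.47 × 2.054^(2/3) × 0.0047^(1/2) = 374 m³/s.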